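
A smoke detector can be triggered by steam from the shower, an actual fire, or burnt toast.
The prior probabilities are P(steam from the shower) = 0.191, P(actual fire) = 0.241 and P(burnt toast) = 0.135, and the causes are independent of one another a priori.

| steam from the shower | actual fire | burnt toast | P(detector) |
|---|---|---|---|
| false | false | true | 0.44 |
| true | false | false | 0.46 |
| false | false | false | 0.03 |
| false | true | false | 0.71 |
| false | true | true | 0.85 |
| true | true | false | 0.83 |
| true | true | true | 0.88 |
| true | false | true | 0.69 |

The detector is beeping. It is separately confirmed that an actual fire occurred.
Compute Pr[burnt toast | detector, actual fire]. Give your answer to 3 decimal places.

Pr[burnt toast | detector, actual fire] ≈ 0.154

Sum P(detector|·) weighted by the priors over the 4 (steam from the shower, burnt toast) configurations:
  P(detector | actual fire) = 0.71·0.809·0.865 + 0.85·0.809·0.135 + 0.83·0.191·0.865 + 0.88·0.191·0.135
        = 0.496847 + 0.092833 + 0.137128 + 0.022691 = 0.749499
Configurations with burnt toast contribute 0.115524, so
  P(burnt toast | detector, actual fire) = 0.115524 / 0.749499 ≈ 0.154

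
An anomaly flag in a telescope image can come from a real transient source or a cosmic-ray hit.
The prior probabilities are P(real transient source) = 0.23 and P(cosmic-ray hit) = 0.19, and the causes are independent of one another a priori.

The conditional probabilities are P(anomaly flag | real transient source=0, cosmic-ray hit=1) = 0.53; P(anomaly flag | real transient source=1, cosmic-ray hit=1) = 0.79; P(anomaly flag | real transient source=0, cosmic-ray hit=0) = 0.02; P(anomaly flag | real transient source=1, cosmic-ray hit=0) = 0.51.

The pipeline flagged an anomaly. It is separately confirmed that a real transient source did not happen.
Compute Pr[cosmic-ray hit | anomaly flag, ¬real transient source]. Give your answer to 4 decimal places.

Pr[cosmic-ray hit | anomaly flag, ¬real transient source] ≈ 0.8614

Sum P(anomaly flag|·) weighted by the priors over both values of cosmic-ray hit:
  P(anomaly flag | ¬real transient source) = 0.02*0.81 + 0.53*0.19
        = 0.016200 + 0.100700 = 0.116900
Keeping only the cosmic-ray hit-present terms gives 0.100700, so
  P(cosmic-ray hit | anomaly flag, ¬real transient source) = 0.100700 / 0.116900 ≈ 0.8614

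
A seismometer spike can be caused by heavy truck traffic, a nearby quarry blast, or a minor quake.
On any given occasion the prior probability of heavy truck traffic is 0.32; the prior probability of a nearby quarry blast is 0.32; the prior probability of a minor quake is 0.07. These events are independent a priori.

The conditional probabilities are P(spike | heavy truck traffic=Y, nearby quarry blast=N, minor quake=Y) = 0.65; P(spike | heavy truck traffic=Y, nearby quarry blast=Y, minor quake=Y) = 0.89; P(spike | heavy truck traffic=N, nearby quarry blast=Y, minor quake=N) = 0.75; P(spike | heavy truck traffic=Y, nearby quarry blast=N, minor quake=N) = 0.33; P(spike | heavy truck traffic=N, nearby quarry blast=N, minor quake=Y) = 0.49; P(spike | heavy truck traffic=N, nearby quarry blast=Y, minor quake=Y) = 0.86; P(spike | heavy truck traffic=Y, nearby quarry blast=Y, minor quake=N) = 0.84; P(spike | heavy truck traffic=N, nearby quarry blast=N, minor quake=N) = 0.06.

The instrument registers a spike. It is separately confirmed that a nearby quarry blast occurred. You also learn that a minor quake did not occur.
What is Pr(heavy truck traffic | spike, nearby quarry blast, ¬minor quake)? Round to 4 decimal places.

Pr(heavy truck traffic | spike, nearby quarry blast, ¬minor quake) ≈ 0.3451

Sum P(spike|·) weighted by the priors over both values of heavy truck traffic:
  P(spike | nearby quarry blast, ¬minor quake) = 0.75·0.68 + 0.84·0.32
        = 0.510000 + 0.268800 = 0.778800
The terms with heavy truck traffic present sum to 0.268800, so
  P(heavy truck traffic | spike, nearby quarry blast, ¬minor quake) = 0.268800 / 0.778800 ≈ 0.3451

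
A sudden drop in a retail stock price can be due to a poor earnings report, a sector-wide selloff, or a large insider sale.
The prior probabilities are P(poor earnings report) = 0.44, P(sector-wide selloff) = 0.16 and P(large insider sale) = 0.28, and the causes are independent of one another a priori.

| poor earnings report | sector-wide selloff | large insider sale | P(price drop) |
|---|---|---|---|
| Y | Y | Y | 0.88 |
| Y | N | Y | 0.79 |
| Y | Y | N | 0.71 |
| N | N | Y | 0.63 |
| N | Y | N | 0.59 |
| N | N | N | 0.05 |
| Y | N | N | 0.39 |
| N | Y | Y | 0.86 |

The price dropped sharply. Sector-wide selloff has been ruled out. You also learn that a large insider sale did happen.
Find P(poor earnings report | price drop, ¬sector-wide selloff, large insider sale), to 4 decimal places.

P(poor earnings report | price drop, ¬sector-wide selloff, large insider sale) ≈ 0.4963

By total probability over both values of poor earnings report:
  P(price drop | ¬sector-wide selloff, large insider sale) = 0.63·0.56 + 0.79·0.44
        = 0.352800 + 0.347600 = 0.700400
Keeping only the poor earnings report-present terms gives 0.347600, so
  P(poor earnings report | price drop, ¬sector-wide selloff, large insider sale) = 0.347600 / 0.700400 ≈ 0.4963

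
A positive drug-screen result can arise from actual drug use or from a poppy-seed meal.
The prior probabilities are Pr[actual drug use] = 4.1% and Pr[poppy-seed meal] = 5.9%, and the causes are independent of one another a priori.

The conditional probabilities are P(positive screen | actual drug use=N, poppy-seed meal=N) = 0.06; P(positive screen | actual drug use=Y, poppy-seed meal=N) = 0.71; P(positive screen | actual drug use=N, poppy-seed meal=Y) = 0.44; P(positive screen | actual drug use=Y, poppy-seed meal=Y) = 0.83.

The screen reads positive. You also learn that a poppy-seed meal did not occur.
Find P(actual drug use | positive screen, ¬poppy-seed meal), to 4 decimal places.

By total probability over both values of actual drug use:
  P(positive screen | ¬poppy-seed meal) = 0.06×0.959 + 0.71×0.041
        = 0.057540 + 0.029110 = 0.086650
Keeping only the actual drug use-present terms gives 0.029110, so
  P(actual drug use | positive screen, ¬poppy-seed meal) = 0.029110 / 0.086650 ≈ 0.3359

P(actual drug use | positive screen, ¬poppy-seed meal) ≈ 0.3359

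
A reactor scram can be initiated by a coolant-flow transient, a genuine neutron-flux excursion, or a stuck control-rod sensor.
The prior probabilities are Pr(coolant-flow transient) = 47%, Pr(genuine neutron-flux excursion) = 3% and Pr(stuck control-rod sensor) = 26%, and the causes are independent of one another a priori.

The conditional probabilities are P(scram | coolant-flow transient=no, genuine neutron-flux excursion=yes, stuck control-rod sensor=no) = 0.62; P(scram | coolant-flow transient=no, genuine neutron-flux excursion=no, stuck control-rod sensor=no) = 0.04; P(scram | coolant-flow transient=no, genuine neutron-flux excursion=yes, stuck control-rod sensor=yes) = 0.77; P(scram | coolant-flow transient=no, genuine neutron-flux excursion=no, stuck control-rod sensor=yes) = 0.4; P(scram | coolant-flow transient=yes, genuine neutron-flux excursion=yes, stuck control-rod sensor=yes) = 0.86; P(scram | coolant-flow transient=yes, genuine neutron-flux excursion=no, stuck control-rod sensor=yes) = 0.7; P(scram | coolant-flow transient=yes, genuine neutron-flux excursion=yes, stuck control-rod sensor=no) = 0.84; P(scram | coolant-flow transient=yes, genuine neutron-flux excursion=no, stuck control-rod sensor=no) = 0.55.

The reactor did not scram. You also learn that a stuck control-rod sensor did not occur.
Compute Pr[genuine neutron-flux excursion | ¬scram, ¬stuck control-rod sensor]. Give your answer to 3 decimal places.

Pr[genuine neutron-flux excursion | ¬scram, ¬stuck control-rod sensor] ≈ 0.012

By total probability over the 4 (coolant-flow transient, genuine neutron-flux excursion) configurations:
  P(¬scram | ¬stuck control-rod sensor) = 0.96*0.53*0.97 + 0.38*0.53*0.03 + 0.45*0.47*0.97 + 0.16*0.47*0.03
        = 0.493536 + 0.006042 + 0.205155 + 0.002256 = 0.706989
Configurations with genuine neutron-flux excursion contribute 0.008298, so
  P(genuine neutron-flux excursion | ¬scram, ¬stuck control-rod sensor) = 0.008298 / 0.706989 ≈ 0.012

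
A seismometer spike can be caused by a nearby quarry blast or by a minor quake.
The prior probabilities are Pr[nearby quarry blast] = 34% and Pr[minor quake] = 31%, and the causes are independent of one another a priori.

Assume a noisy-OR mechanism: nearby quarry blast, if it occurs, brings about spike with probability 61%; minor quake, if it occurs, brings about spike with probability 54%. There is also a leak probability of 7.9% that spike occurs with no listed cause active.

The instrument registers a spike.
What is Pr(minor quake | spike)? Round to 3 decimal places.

Pr(minor quake | spike) ≈ 0.525

Under noisy-OR, P(spike | causes) = 1 − (1−0.079)·∏(1−qᵢ) over the active causes.
P(spike) = 0.079·0.66·0.69 + 0.57634·0.66·0.31 + 0.64081·0.34·0.69 + 0.834773·0.34·0.31 = 0.035977 + 0.117919 + 0.150334 + 0.087985 = 0.392215
Restricting to configurations with minor quake present: 0.117919 + 0.087985 = 0.205904.
So P(minor quake | spike) = 0.205904/0.392215 ≈ 0.525.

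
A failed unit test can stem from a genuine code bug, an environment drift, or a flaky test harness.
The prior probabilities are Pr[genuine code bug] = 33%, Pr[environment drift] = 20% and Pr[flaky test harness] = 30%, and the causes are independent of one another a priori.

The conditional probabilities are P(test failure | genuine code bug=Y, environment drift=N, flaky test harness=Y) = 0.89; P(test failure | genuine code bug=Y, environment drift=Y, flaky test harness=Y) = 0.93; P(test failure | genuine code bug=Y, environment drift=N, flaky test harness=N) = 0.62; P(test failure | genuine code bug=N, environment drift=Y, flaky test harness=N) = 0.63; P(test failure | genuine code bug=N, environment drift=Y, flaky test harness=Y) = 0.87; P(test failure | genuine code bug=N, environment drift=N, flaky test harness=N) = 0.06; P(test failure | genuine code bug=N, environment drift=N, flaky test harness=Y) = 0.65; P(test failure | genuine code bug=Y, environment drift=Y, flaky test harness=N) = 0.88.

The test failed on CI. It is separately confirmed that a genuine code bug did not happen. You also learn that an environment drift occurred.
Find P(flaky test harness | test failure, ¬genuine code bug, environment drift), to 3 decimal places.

P(flaky test harness | test failure, ¬genuine code bug, environment drift) ≈ 0.372

Weight on flaky test harness=true, given the evidence: 0.87×0.3 = 0.261000
The normalizing constant is 0.63×0.7 + 0.87×0.3 = 0.702000
Posterior = 0.261000 / 0.702000 ≈ 0.372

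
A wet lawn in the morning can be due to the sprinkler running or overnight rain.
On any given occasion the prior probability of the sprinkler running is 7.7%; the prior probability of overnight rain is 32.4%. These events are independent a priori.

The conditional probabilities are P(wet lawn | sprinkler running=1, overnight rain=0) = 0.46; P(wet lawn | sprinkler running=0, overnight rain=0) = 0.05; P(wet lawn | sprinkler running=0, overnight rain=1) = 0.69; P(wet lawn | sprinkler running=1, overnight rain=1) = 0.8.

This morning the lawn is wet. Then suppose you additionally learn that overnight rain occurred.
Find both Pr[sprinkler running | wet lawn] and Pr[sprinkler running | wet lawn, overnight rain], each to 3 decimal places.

Weight on sprinkler running=true, given the evidence: 0.023944 + 0.019958 = 0.043902
Denominator P(wet lawn): 0.05×0.923×0.676 + 0.69×0.923×0.324 + 0.46×0.077×0.676 + 0.8×0.077×0.324 = 0.281445
Posterior = 0.043902 / 0.281445 ≈ 0.156

With the extra evidence:
P(wet lawn | overnight rain) = 0.69*0.923 + 0.8*0.077 = 0.636870 + 0.061600 = 0.698470
Of this, 0.061600 comes from 0.8*0.077 (the sprinkler running=true cases).
P(sprinkler running | wet lawn, overnight rain) = 0.061600 / 0.698470 ≈ 0.088

Pr[sprinkler running | wet lawn] ≈ 0.156; Pr[sprinkler running | wet lawn, overnight rain] ≈ 0.088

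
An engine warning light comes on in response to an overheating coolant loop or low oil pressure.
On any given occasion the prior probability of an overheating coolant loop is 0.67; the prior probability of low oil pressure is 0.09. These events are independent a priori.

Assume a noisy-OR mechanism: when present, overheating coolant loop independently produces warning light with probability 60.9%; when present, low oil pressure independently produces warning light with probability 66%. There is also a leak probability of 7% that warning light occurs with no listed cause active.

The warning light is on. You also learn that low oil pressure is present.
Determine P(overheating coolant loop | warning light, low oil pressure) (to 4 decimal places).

P(overheating coolant loop | warning light, low oil pressure) ≈ 0.7224

Under noisy-OR, P(warning light | causes) = 1 − (1−0.07)·∏(1−qᵢ) over the active causes.
Weight on overheating coolant loop=true, given the evidence: 0.876366×0.67 = 0.587165
Normalizer over all consistent configurations: 0.6838×0.33 + 0.876366×0.67 = 0.812819
Posterior = 0.587165 / 0.812819 ≈ 0.7224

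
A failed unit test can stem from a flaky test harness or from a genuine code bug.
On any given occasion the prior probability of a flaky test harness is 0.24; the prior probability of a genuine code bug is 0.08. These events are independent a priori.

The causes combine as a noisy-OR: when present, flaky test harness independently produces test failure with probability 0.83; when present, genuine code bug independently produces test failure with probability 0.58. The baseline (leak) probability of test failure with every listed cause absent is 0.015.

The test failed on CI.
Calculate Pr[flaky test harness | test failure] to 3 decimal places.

Pr[flaky test harness | test failure] ≈ 0.814

Under noisy-OR, P(test failure | causes) = 1 − (1−0.015)·∏(1−qᵢ) over the active causes.
P(test failure) = 0.015*0.76*0.92 + 0.5863*0.76*0.08 + 0.83255*0.24*0.92 + 0.929671*0.24*0.08 = 0.010488 + 0.035647 + 0.183827 + 0.017850 = 0.247812
Of this, 0.201677 comes from 0.183827 + 0.017850 (the flaky test harness=true cases).
So P(flaky test harness | test failure) = 0.201677/0.247812 ≈ 0.814.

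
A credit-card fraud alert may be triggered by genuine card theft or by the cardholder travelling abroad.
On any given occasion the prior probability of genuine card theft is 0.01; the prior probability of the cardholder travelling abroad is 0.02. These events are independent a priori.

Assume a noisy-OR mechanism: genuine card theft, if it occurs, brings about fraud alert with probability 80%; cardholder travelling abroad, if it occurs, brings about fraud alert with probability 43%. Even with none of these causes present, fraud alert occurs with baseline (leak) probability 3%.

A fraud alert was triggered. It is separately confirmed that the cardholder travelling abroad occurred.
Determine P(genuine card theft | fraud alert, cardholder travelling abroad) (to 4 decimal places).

P(genuine card theft | fraud alert, cardholder travelling abroad) ≈ 0.0197

Under noisy-OR, P(fraud alert | causes) = 1 − (1−0.03)·∏(1−qᵢ) over the active causes.
P(fraud alert | cardholder travelling abroad) = 0.4471*0.99 + 0.88942*0.01 = 0.442629 + 0.008894 = 0.451523
Restricting to configurations with genuine card theft present: 0.88942*0.01 = 0.008894.
P(genuine card theft | fraud alert, cardholder travelling abroad) = 0.008894 / 0.451523 ≈ 0.0197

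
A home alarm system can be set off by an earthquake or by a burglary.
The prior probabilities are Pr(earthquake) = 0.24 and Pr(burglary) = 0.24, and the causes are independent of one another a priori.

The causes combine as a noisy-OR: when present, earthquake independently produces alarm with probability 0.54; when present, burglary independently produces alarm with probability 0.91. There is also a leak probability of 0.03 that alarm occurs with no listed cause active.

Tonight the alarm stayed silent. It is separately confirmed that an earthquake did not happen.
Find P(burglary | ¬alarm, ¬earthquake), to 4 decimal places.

Under noisy-OR, P(alarm | causes) = 1 − (1−0.03)·∏(1−qᵢ) over the active causes.
For the numerator, keep only burglary=true terms: 0.0873*0.24 = 0.020952
Normalizer over all consistent configurations: 0.97*0.76 + 0.0873*0.24 = 0.758152
Posterior = 0.020952 / 0.758152 ≈ 0.0276

P(burglary | ¬alarm, ¬earthquake) ≈ 0.0276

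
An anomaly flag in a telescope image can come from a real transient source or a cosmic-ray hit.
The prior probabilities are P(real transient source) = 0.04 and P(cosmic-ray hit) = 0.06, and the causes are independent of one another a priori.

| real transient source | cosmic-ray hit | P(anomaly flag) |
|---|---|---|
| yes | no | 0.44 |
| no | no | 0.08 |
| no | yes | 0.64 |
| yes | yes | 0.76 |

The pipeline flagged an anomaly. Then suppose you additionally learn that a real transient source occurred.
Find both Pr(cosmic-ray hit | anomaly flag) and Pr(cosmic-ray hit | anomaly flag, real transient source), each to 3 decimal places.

Pr(cosmic-ray hit | anomaly flag) ≈ 0.304; Pr(cosmic-ray hit | anomaly flag, real transient source) ≈ 0.099

P(anomaly flag) = 0.08×0.96×0.94 + 0.64×0.96×0.06 + 0.44×0.04×0.94 + 0.76×0.04×0.06 = 0.072192 + 0.036864 + 0.016544 + 0.001824 = 0.127424
Of this, 0.038688 comes from 0.036864 + 0.001824 (the cosmic-ray hit=true cases).
Hence the posterior is 0.038688/0.127424 ≈ 0.304.

Now condition on the additional information:
For the numerator, keep only cosmic-ray hit=true terms: 0.76·0.06 = 0.045600
Denominator P(anomaly flag | real transient source): 0.44·0.94 + 0.76·0.06 = 0.459200
Posterior = 0.045600 / 0.459200 ≈ 0.099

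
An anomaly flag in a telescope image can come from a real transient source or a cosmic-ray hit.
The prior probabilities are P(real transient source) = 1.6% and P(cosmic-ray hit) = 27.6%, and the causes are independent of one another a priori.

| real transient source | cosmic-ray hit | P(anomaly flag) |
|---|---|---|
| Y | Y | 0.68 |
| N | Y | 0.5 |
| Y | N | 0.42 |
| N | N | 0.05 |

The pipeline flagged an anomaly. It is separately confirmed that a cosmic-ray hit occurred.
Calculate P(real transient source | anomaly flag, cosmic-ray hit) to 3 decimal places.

P(real transient source | anomaly flag, cosmic-ray hit) ≈ 0.022

By total probability over both values of real transient source:
  P(anomaly flag | cosmic-ray hit) = 0.5*0.984 + 0.68*0.016
        = 0.492000 + 0.010880 = 0.502880
Keeping only the real transient source-present terms gives 0.010880, so
  P(real transient source | anomaly flag, cosmic-ray hit) = 0.010880 / 0.502880 ≈ 0.022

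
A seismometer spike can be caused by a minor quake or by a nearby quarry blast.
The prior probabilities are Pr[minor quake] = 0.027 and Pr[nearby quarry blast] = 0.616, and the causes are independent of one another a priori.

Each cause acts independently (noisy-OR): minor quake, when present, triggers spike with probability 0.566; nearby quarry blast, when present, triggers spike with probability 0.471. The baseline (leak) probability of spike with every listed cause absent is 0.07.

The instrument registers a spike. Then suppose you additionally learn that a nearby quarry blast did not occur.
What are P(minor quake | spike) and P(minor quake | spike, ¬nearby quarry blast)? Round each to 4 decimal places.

P(minor quake | spike) ≈ 0.0551; P(minor quake | spike, ¬nearby quarry blast) ≈ 0.1912

Under noisy-OR, P(spike | causes) = 1 − (1−0.07)·∏(1−qᵢ) over the active causes.
Weight on minor quake=true, given the evidence: 0.006183 + 0.013081 = 0.019264
Normalizer over all consistent configurations: 0.07·0.973·0.384 + 0.50803·0.973·0.616 + 0.59638·0.027·0.384 + 0.786485·0.027·0.616 = 0.349915
P(minor quake | spike) = 0.019264/0.349915 ≈ 0.0551

With the extra evidence:
P(spike | ¬nearby quarry blast) = 0.07·0.973 + 0.59638·0.027 = 0.068110 + 0.016102 = 0.084212
Of this, 0.016102 comes from 0.59638·0.027 (the minor quake=true cases).
So P(minor quake | spike, ¬nearby quarry blast) = 0.016102/0.084212 ≈ 0.1912.
With nearby quarry blast excluded, minor quake must carry more of the explanatory weight for the spike.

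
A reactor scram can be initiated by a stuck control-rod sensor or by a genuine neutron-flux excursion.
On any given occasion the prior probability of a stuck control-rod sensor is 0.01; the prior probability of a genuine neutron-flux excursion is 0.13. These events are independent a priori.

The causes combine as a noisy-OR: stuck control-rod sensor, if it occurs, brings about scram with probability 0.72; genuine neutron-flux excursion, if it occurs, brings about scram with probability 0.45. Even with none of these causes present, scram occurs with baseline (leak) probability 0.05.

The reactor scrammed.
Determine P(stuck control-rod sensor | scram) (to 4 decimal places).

P(stuck control-rod sensor | scram) ≈ 0.0669

Under noisy-OR, P(scram | causes) = 1 − (1−0.05)·∏(1−qᵢ) over the active causes.
P(scram) = 0.05·0.99·0.87 + 0.4775·0.99·0.13 + 0.734·0.01·0.87 + 0.8537·0.01·0.13 = 0.043065 + 0.061454 + 0.006386 + 0.001110 = 0.112015
The stuck control-rod sensor-present share is 0.006386 + 0.001110 = 0.007496.
Hence the posterior is 0.007496/0.112015 ≈ 0.0669.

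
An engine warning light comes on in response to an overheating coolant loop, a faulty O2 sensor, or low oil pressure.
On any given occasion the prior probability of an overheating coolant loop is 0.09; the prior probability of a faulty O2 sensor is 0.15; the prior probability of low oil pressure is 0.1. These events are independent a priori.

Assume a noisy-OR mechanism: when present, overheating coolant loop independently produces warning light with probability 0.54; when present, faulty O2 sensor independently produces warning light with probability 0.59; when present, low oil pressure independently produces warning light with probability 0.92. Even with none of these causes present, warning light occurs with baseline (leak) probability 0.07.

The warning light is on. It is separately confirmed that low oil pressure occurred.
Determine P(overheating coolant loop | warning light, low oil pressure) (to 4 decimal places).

P(overheating coolant loop | warning light, low oil pressure) ≈ 0.0932

Under noisy-OR, P(warning light | causes) = 1 − (1−0.07)·∏(1−qᵢ) over the active causes.
Sum P(warning light|·) weighted by the priors over the 4 (overheating coolant loop, faulty O2 sensor) configurations:
  P(warning light | low oil pressure) = 0.9256*0.91*0.85 + 0.969496*0.91*0.15 + 0.965776*0.09*0.85 + 0.985968*0.09*0.15
        = 0.715952 + 0.132336 + 0.073882 + 0.013311 = 0.935481
The terms with overheating coolant loop present sum to 0.087193, so
  P(overheating coolant loop | warning light, low oil pressure) = 0.087193 / 0.935481 ≈ 0.0932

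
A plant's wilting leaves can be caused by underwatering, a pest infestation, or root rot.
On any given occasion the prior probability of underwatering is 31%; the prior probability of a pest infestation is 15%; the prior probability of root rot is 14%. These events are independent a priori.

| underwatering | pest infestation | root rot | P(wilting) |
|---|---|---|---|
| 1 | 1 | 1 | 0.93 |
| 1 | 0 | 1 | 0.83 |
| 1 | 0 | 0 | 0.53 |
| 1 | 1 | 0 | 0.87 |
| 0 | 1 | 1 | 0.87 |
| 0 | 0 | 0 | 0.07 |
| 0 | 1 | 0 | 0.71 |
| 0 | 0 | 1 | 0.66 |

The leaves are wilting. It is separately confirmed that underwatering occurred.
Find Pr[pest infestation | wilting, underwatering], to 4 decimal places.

Pr[pest infestation | wilting, underwatering] ≈ 0.2132

P(wilting | underwatering) = 0.53*0.85*0.86 + 0.83*0.85*0.14 + 0.87*0.15*0.86 + 0.93*0.15*0.14 = 0.387430 + 0.098770 + 0.112230 + 0.019530 = 0.617960
Of this, 0.131760 comes from 0.112230 + 0.019530 (the pest infestation=true cases).
So P(pest infestation | wilting, underwatering) = 0.131760/0.617960 ≈ 0.2132.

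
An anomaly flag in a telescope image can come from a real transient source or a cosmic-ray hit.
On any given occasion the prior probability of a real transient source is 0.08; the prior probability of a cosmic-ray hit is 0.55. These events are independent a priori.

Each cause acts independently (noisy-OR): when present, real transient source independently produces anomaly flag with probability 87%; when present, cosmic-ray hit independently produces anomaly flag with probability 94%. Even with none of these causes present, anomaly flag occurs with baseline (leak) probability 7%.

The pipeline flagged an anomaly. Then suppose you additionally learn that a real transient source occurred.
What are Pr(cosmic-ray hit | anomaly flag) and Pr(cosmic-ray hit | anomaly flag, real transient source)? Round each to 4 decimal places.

Pr(cosmic-ray hit | anomaly flag) ≈ 0.8958; Pr(cosmic-ray hit | anomaly flag, real transient source) ≈ 0.5799

Under noisy-OR, P(anomaly flag | causes) = 1 − (1−0.07)·∏(1−qᵢ) over the active causes.
Weight on cosmic-ray hit=true, given the evidence: 0.477765 + 0.043681 = 0.521446
Denominator P(anomaly flag): 0.07×0.92×0.45 + 0.9442×0.92×0.55 + 0.8791×0.08×0.45 + 0.992746×0.08×0.55 = 0.582074
Posterior = 0.521446 / 0.582074 ≈ 0.8958

Now condition on the additional information:
P(anomaly flag | real transient source) = 0.8791·0.45 + 0.992746·0.55 = 0.395595 + 0.546010 = 0.941605
Of this, 0.546010 comes from 0.992746·0.55 (the cosmic-ray hit=true cases).
So P(cosmic-ray hit | anomaly flag, real transient source) = 0.546010/0.941605 ≈ 0.5799.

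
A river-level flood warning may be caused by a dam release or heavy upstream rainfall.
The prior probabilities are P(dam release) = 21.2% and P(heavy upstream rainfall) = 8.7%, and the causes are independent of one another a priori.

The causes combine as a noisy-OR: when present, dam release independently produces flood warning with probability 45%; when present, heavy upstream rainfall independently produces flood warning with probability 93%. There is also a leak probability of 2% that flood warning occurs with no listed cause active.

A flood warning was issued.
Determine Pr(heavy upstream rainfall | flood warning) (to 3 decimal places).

Under noisy-OR, P(flood warning | causes) = 1 − (1−0.02)·∏(1−qᵢ) over the active causes.
For the numerator, keep only heavy upstream rainfall=true terms: 0.063853 + 0.017748 = 0.081601
Denominator P(flood warning): 0.02·0.788·0.913 + 0.9314·0.788·0.087 + 0.461·0.212·0.913 + 0.96227·0.212·0.087 = 0.185219
P(heavy upstream rainfall | flood warning) = 0.081601/0.185219 ≈ 0.441

Pr(heavy upstream rainfall | flood warning) ≈ 0.441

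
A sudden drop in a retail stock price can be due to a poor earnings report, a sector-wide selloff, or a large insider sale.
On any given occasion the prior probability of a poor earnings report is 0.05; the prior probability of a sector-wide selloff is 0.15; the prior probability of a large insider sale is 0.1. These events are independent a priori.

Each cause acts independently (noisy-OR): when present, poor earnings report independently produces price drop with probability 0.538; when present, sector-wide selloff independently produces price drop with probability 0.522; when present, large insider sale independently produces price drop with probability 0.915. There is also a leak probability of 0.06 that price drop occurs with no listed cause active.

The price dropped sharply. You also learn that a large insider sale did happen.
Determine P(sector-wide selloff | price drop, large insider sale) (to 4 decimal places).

P(sector-wide selloff | price drop, large insider sale) ≈ 0.1556

Under noisy-OR, P(price drop | causes) = 1 − (1−0.06)·∏(1−qᵢ) over the active causes.
Sum P(price drop|·) weighted by the priors over the 4 (poor earnings report, sector-wide selloff) configurations:
  P(price drop | large insider sale) = 0.9201×0.95×0.85 + 0.961808×0.95×0.15 + 0.963086×0.05×0.85 + 0.982355×0.05×0.15
        = 0.742981 + 0.137058 + 0.040931 + 0.007368 = 0.928338
Configurations with sector-wide selloff contribute 0.144426, so
  P(sector-wide selloff | price drop, large insider sale) = 0.144426 / 0.928338 ≈ 0.1556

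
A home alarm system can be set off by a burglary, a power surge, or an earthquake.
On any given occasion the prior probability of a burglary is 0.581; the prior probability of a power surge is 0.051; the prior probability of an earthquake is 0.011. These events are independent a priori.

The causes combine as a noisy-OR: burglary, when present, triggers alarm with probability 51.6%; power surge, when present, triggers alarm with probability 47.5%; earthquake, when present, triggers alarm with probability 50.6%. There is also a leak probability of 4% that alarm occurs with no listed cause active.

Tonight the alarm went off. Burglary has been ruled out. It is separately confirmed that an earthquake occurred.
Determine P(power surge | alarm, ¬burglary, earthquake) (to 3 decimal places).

Under noisy-OR, P(alarm | causes) = 1 − (1−0.04)·∏(1−qᵢ) over the active causes.
P(alarm | ¬burglary, earthquake) = 0.52576*0.949 + 0.751024*0.051 = 0.498946 + 0.038302 = 0.537248
The power surge-present share is 0.751024*0.051 = 0.038302.
P(power surge | alarm, ¬burglary, earthquake) = 0.038302 / 0.537248 ≈ 0.071

P(power surge | alarm, ¬burglary, earthquake) ≈ 0.071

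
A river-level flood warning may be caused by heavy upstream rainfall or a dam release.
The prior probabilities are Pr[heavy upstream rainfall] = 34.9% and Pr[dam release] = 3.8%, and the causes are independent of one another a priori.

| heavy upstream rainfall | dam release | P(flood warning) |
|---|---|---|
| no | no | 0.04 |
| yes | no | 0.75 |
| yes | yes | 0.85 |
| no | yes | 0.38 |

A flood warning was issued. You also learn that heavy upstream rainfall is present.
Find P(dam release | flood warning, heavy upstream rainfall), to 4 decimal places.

P(flood warning | heavy upstream rainfall) = 0.75×0.962 + 0.85×0.038 = 0.721500 + 0.032300 = 0.753800
Restricting to configurations with dam release present: 0.85×0.038 = 0.032300.
P(dam release | flood warning, heavy upstream rainfall) = 0.032300 / 0.753800 ≈ 0.0428

P(dam release | flood warning, heavy upstream rainfall) ≈ 0.0428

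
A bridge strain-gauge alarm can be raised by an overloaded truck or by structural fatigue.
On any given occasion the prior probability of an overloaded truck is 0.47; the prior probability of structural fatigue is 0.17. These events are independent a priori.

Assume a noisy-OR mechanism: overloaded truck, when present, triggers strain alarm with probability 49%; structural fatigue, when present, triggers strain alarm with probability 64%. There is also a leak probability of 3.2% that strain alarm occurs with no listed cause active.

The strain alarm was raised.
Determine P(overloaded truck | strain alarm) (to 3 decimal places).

P(overloaded truck | strain alarm) ≈ 0.783

Under noisy-OR, P(strain alarm | causes) = 1 − (1−0.032)·∏(1−qᵢ) over the active causes.
P(strain alarm) = 0.032*0.53*0.83 + 0.65152*0.53*0.17 + 0.50632*0.47*0.83 + 0.822275*0.47*0.17 = 0.014077 + 0.058702 + 0.197515 + 0.065700 = 0.335994
The overloaded truck-present share is 0.197515 + 0.065700 = 0.263215.
P(overloaded truck | strain alarm) = 0.263215 / 0.335994 ≈ 0.783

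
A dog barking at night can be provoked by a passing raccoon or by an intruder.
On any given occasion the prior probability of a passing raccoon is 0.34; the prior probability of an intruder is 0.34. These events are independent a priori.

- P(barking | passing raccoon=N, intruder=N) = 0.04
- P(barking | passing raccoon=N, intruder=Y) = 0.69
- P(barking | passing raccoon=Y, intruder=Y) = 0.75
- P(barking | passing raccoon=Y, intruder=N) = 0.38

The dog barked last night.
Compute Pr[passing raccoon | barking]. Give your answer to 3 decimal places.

P(barking) = 0.04*0.66*0.66 + 0.69*0.66*0.34 + 0.38*0.34*0.66 + 0.75*0.34*0.34 = 0.017424 + 0.154836 + 0.085272 + 0.086700 = 0.344232
Of this, 0.171972 comes from 0.085272 + 0.086700 (the passing raccoon=true cases).
P(passing raccoon | barking) = 0.171972 / 0.344232 ≈ 0.500

Pr[passing raccoon | barking] ≈ 0.500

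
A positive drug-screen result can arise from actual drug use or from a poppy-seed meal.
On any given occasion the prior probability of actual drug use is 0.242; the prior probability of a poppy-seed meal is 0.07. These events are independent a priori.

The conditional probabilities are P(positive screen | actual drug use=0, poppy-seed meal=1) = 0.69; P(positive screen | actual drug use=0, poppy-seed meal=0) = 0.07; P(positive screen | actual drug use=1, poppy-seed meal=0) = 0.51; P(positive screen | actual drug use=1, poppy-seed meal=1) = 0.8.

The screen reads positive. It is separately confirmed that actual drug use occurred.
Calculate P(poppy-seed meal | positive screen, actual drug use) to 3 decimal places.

P(poppy-seed meal | positive screen, actual drug use) ≈ 0.106

Enumerate both values of poppy-seed meal and weight by the priors:
  P(positive screen | actual drug use) = 0.51×0.93 + 0.8×0.07
        = 0.474300 + 0.056000 = 0.530300
Keeping only the poppy-seed meal-present terms gives 0.056000, so
  P(poppy-seed meal | positive screen, actual drug use) = 0.056000 / 0.530300 ≈ 0.106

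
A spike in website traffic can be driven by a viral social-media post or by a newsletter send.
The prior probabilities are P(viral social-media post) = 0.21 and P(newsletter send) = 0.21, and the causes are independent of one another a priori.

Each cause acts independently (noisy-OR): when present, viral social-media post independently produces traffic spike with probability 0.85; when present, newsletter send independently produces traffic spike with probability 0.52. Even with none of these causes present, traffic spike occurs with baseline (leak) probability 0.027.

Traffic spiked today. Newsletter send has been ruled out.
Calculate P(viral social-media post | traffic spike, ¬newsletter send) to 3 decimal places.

P(viral social-media post | traffic spike, ¬newsletter send) ≈ 0.894

Under noisy-OR, P(traffic spike | causes) = 1 − (1−0.027)·∏(1−qᵢ) over the active causes.
Numerator (weight on configurations with viral social-media post): 0.85405*0.21 = 0.179350
The normalizing constant is 0.027*0.79 + 0.85405*0.21 = 0.200680
Posterior = 0.179350 / 0.200680 ≈ 0.894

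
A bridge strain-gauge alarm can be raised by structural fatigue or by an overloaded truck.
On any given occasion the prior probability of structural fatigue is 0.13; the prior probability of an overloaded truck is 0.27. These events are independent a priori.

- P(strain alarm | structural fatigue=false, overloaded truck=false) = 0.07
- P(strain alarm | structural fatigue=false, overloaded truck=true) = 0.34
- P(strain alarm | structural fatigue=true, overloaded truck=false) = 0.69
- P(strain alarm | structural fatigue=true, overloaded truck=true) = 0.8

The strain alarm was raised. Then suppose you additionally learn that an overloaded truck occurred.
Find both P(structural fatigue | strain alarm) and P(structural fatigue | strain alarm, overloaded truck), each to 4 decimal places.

P(strain alarm) = 0.07*0.87*0.73 + 0.34*0.87*0.27 + 0.69*0.13*0.73 + 0.8*0.13*0.27 = 0.044457 + 0.079866 + 0.065481 + 0.028080 = 0.217884
Of this, 0.093561 comes from 0.065481 + 0.028080 (the structural fatigue=true cases).
Hence the posterior is 0.093561/0.217884 ≈ 0.4294.

Now also conditioning on overloaded truck=true:
Numerator (weight on configurations with structural fatigue): 0.8×0.13 = 0.104000
Normalizer over all consistent configurations: 0.34×0.87 + 0.8×0.13 = 0.399800
Posterior = 0.104000 / 0.399800 ≈ 0.2601
— overloaded truck explains away the evidence for structural fatigue.

P(structural fatigue | strain alarm) ≈ 0.4294; P(structural fatigue | strain alarm, overloaded truck) ≈ 0.2601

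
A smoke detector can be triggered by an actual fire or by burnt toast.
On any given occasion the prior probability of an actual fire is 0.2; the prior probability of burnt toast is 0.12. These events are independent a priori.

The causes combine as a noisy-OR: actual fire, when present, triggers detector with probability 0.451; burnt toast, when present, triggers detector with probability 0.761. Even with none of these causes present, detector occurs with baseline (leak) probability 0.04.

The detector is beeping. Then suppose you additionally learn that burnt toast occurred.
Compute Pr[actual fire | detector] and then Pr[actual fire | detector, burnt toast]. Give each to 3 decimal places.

Pr[actual fire | detector] ≈ 0.505; Pr[actual fire | detector, burnt toast] ≈ 0.221

Under noisy-OR, P(detector | causes) = 1 − (1−0.04)·∏(1−qᵢ) over the active causes.
Sum P(detector|·) weighted by the priors over the 4 (actual fire, burnt toast) configurations:
  P(detector) = 0.04*0.8*0.88 + 0.77056*0.8*0.12 + 0.47296*0.2*0.88 + 0.874037*0.2*0.12
        = 0.028160 + 0.073974 + 0.083241 + 0.020977 = 0.206352
Configurations with actual fire contribute 0.104218, so
  P(actual fire | detector) = 0.104218 / 0.206352 ≈ 0.505

With the extra evidence:
P(detector | burnt toast) = 0.77056·0.8 + 0.874037·0.2 = 0.616448 + 0.174807 = 0.791255
Restricting to configurations with actual fire present: 0.874037·0.2 = 0.174807.
Hence the posterior is 0.174807/0.791255 ≈ 0.221.
This is intercausal reasoning (explaining away): once burnt toast accounts for the detector, actual fire becomes less likely.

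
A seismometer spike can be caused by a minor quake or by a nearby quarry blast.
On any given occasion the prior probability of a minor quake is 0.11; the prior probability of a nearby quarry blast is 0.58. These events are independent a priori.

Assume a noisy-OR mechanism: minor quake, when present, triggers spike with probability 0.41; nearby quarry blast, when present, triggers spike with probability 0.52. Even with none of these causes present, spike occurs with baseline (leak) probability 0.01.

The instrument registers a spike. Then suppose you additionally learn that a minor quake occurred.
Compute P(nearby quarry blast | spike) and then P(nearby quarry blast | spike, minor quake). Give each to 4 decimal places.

Under noisy-OR, P(spike | causes) = 1 − (1−0.01)·∏(1−qᵢ) over the active causes.
For the numerator, keep only nearby quarry blast=true terms: 0.270902 + 0.045913 = 0.316815
Normalizer over all consistent configurations: 0.01×0.89×0.42 + 0.5248×0.89×0.58 + 0.4159×0.11×0.42 + 0.719632×0.11×0.58 = 0.339768
Posterior = 0.316815 / 0.339768 ≈ 0.9324

With the extra evidence:
P(spike | minor quake) = 0.4159*0.42 + 0.719632*0.58 = 0.174678 + 0.417387 = 0.592065
Restricting to configurations with nearby quarry blast present: 0.719632*0.58 = 0.417387.
P(nearby quarry blast | spike, minor quake) = 0.417387 / 0.592065 ≈ 0.7050
— minor quake explains away the evidence for nearby quarry blast.

P(nearby quarry blast | spike) ≈ 0.9324; P(nearby quarry blast | spike, minor quake) ≈ 0.7050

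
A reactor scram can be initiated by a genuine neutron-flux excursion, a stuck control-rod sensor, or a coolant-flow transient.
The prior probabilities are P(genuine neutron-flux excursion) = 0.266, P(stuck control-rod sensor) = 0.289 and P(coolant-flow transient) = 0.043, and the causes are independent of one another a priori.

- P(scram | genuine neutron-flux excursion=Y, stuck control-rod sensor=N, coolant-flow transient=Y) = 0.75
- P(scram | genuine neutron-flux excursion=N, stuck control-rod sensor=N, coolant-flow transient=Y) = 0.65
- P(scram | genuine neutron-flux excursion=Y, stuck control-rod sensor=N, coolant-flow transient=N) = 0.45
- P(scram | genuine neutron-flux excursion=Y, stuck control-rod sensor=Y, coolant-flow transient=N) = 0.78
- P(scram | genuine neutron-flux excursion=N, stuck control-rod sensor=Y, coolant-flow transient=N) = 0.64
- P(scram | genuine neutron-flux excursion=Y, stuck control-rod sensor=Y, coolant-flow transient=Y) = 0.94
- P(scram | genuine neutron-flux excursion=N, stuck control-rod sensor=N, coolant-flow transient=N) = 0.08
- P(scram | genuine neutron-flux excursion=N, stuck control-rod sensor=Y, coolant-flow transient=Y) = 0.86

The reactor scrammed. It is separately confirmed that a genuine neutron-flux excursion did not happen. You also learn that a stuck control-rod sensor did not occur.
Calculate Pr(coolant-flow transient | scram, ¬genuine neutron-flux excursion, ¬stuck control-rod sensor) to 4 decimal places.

P(scram | ¬genuine neutron-flux excursion, ¬stuck control-rod sensor) = 0.08×0.957 + 0.65×0.043 = 0.076560 + 0.027950 = 0.104510
Of this, 0.027950 comes from 0.65×0.043 (the coolant-flow transient=true cases).
P(coolant-flow transient | scram, ¬genuine neutron-flux excursion, ¬stuck control-rod sensor) = 0.027950 / 0.104510 ≈ 0.2674

Pr(coolant-flow transient | scram, ¬genuine neutron-flux excursion, ¬stuck control-rod sensor) ≈ 0.2674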